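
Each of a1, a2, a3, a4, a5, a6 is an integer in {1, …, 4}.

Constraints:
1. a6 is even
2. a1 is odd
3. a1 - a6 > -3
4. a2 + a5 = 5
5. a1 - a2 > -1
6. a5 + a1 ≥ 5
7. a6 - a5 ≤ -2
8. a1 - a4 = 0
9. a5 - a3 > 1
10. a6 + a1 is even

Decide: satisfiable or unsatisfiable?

Constraint 1 makes a6 even and constraint 2 makes a1 odd, so a6 + a1 must be odd. Constraint 10 says a6 + a1 is even — contradiction.

Unsatisfiable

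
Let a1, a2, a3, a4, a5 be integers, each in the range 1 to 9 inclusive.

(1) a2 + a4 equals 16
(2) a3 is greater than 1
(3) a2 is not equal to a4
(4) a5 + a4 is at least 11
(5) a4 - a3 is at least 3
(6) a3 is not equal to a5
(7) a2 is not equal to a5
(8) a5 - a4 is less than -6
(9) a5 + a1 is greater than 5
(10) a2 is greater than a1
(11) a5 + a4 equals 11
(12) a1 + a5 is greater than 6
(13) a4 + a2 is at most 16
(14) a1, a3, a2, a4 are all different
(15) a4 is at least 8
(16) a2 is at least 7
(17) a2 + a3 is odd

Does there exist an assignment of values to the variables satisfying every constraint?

Satisfiable

Try a1 = 5, a2 = 7, a3 = 6, a4 = 9, a5 = 2.
Check constraint 1: a2 + a4 = 16; constraint 4: a5 + a4 = 11. The remaining constraints are straightforward to verify.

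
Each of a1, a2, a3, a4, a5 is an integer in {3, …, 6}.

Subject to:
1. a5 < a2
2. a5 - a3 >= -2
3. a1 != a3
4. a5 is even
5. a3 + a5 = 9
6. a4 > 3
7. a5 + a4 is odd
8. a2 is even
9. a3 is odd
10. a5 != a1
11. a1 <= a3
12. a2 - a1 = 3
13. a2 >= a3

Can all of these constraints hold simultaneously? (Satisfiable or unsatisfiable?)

One satisfying assignment is a1 = 3, a2 = 6, a3 = 5, a4 = 5, a5 = 4.
For the less obvious constraints — constraint 2: a5 - a3 = -1; constraint 5: a3 + a5 = 9 — and the others hold by inspection.

Satisfiable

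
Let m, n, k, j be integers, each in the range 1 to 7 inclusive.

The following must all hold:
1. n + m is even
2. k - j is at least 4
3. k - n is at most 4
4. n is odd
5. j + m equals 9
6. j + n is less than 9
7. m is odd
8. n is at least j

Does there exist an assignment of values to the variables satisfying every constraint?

Satisfiable

Take m = 7, n = 5, k = 7, j = 2. Then constraint 2: k - j = 5; constraint 3: k - n = 2; constraint 5: j + m = 9, and every other listed constraint is also met.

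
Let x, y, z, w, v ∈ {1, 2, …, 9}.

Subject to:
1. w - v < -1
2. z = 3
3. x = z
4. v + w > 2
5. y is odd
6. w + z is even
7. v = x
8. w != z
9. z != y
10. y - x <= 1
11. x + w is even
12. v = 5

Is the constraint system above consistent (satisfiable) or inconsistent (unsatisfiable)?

Unsatisfiable

Constraint 12 fixes v = 5 and constraint 2 fixes z = 3. Constraints 3 and 7 give v = x = z, so v = z. But 5 ≠ 3 — contradiction.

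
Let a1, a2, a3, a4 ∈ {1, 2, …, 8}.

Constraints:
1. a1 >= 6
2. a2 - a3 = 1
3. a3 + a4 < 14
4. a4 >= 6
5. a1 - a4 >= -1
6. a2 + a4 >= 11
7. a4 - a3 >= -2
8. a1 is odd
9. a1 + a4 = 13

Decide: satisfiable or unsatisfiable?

The assignment a1 = 7, a2 = 6, a3 = 5, a4 = 6 works:
  constraint 2 holds since a2 - a3 = 1.
  constraint 3 holds since a3 + a4 = 11.
  constraint 5 holds since a1 - a4 = 1.
The rest check out directly.

Satisfiable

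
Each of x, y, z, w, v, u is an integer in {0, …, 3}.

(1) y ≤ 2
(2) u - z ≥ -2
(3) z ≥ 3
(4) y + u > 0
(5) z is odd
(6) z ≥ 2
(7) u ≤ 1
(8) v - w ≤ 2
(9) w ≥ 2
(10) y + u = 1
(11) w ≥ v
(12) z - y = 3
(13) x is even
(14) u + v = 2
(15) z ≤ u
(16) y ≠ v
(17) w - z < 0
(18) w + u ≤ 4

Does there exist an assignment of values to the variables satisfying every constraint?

Unsatisfiable

From constraint 9: w ≥ 2. From constraints 3 and 15: u ≥ z ≥ 3. Hence w + u ≥ 5. But constraint 18 requires w + u ≤ 4, and 4 < 5. Contradiction.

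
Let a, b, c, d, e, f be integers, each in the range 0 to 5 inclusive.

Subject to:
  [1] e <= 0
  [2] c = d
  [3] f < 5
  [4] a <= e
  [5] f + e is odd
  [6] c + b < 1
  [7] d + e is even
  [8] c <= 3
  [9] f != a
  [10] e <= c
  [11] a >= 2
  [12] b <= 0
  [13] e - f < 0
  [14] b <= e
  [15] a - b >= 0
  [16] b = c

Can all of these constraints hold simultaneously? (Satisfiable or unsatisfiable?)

From constraints 4 and 11: e ≥ a and a ≥ 2, so e ≥ 2. From constraint 1: e ≤ 0. But 0 < 2, so no value of e works.

Unsatisfiable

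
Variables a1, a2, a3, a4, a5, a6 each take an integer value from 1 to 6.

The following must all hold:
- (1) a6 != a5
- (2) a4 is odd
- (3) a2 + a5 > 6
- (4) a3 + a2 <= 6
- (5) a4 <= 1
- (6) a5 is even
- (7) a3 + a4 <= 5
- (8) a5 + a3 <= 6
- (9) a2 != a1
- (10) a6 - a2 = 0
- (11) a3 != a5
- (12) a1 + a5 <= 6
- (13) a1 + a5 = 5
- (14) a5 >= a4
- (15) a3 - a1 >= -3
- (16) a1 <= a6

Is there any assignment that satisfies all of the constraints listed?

The assignment a1 = 1, a2 = 5, a3 = 1, a4 = 1, a5 = 4, a6 = 5 works:
  constraint 3 holds since a2 + a5 = 9.
  constraint 4 holds since a3 + a2 = 6.
The rest check out directly.

Satisfiable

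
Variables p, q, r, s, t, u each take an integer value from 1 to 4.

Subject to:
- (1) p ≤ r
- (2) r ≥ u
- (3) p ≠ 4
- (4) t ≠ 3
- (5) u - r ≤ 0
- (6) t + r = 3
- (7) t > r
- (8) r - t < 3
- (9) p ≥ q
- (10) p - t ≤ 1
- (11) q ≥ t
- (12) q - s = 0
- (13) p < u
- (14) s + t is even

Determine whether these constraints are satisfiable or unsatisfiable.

Unsatisfiable

Constraints 5, 7, 9, 11, and 13 give t ≤ q, q ≤ p, p < u, u ≤ r, r < t. Chaining: t ≤ q ≤ p < u ≤ r < t, which forces t < t — impossible.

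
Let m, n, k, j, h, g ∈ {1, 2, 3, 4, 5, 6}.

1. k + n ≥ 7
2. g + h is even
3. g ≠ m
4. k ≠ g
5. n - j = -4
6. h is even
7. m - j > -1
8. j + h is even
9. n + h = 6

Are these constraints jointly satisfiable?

The assignment m = 6, n = 2, k = 6, j = 6, h = 4, g = 4 works:
  constraint 1 holds since k + n = 8.
  constraint 5 holds since n - j = -4.
The rest check out directly.

Satisfiable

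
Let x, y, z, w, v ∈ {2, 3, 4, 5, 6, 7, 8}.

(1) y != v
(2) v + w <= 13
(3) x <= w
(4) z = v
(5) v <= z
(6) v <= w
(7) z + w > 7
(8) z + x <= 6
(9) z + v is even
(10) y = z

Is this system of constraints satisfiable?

Unsatisfiable

From constraints 4 and 10, y = z = v, so y = v. But constraint 1 says y ≠ v. Contradiction.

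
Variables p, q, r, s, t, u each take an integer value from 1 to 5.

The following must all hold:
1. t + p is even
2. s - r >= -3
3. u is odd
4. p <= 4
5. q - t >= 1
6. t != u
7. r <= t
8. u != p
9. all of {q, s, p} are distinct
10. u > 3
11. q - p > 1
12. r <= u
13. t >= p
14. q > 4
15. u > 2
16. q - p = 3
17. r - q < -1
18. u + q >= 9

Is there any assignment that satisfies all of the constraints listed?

Satisfiable

Try p = 2, q = 5, r = 3, s = 1, t = 4, u = 5.
Check constraint 2: s - r = -2; constraint 5: q - t = 1; constraint 11: q - p = 3. The remaining constraints are straightforward to verify.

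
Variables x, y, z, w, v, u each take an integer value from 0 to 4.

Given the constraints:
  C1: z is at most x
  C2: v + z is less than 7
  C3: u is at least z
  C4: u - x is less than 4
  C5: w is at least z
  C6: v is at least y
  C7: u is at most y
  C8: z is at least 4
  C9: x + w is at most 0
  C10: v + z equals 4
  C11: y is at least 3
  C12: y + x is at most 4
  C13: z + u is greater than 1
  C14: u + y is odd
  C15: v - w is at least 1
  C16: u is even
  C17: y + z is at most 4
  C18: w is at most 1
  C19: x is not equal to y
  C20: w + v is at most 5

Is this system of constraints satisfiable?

Unsatisfiable

From constraints 5 and 8: w ≥ z ≥ 4. From constraints 6 and 11: v ≥ y ≥ 3. Hence w + v ≥ 7. But constraint 20 requires w + v ≤ 5, and 5 < 7. Contradiction.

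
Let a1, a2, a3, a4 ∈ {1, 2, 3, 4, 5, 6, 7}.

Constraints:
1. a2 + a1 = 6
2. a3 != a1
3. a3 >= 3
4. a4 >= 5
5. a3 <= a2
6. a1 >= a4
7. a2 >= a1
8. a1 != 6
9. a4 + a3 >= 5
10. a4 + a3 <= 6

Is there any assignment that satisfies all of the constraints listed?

Unsatisfiable

From constraints 3 and 5: a2 ≥ a3 ≥ 3. From constraints 4 and 6: a1 ≥ a4 ≥ 5. Hence a2 + a1 ≥ 8. But constraint 1 requires a2 + a1 = 6, and 6 < 8. Contradiction.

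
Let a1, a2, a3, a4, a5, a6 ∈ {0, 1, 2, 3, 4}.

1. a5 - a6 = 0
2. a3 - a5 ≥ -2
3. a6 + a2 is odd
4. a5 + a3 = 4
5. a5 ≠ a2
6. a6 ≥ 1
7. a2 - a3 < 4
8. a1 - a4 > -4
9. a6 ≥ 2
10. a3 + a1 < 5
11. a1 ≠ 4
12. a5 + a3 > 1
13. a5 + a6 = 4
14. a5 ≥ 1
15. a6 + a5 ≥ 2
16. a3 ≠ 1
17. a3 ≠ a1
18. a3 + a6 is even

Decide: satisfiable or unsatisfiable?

Satisfiable

Take a1 = 0, a2 = 3, a3 = 2, a4 = 2, a5 = 2, a6 = 2. Then constraint 1: a5 - a6 = 0; constraint 2: a3 - a5 = 0; constraint 4: a5 + a3 = 4, and every other listed constraint is also met.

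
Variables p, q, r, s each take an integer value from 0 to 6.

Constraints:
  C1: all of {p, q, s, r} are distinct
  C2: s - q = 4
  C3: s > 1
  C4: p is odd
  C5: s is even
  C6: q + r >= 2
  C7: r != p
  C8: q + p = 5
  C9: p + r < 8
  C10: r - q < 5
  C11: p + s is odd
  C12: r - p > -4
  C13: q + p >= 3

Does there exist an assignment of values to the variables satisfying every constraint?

The assignment p = 5, q = 0, r = 2, s = 4 works:
  constraint 2 holds since s - q = 4.
  constraint 6 holds since q + r = 2.
The rest check out directly.

Satisfiable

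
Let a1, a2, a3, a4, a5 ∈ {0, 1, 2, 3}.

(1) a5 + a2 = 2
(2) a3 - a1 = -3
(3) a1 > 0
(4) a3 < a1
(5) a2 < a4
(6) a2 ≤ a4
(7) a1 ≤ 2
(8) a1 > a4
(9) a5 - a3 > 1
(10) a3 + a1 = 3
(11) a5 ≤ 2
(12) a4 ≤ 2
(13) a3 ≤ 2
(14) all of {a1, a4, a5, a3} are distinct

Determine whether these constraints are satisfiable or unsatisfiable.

Constraints 7, 11, 12, and 13 confine each of a1, a4, a5, a3 to the 3 values {0, …, 2} (the domain already gives each ≥ 0).
Constraint 14 requires all 4 of them to be distinct, but only 3 values are available — impossible by the pigeonhole principle.

Unsatisfiable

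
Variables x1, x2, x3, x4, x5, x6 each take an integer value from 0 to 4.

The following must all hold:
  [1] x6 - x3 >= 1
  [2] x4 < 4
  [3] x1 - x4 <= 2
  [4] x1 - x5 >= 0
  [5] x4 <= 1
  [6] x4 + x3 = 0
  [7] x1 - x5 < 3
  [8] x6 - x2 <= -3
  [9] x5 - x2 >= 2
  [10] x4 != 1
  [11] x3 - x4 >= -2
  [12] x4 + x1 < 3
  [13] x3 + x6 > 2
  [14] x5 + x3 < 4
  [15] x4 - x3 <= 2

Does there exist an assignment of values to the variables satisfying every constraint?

Constraints 1, 3, 4, 8, 9, and 11 give x3 − x4 ≥ -2, x4 − x1 ≥ -2, x1 − x5 ≥ 0, x5 − x2 ≥ 2, x2 − x6 ≥ 3, x6 − x3 ≥ 1.
Adding all 6 inequalities: the left sides telescope to 0, and the right sides sum to (-2) + (-2) + 0 + 2 + 3 + 1 = 2. So 0 ≥ 2, which is false.

Unsatisfiable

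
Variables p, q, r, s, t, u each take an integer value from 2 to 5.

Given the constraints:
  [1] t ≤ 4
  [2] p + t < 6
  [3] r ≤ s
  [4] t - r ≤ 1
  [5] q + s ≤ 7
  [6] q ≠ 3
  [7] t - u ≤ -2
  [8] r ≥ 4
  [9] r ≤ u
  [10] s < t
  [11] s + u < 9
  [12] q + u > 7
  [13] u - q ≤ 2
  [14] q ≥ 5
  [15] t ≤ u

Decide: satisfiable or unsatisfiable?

From constraint 14: q ≥ 5. From constraints 3 and 8: s ≥ r ≥ 4. Hence q + s ≥ 9. But constraint 5 requires q + s ≤ 7, and 7 < 9. Contradiction.

Unsatisfiable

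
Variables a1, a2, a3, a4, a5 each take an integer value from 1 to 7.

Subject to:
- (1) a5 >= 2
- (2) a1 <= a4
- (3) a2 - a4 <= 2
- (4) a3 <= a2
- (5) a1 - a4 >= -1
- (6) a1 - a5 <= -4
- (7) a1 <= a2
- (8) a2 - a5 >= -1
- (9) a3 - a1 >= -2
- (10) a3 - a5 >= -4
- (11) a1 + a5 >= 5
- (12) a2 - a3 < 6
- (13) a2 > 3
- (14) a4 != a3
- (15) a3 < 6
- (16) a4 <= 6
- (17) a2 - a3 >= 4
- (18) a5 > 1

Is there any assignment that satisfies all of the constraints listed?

Unsatisfiable

Constraints 3, 5, 6, 10, and 17 give a2 − a3 ≥ 4, a3 − a5 ≥ -4, a5 − a1 ≥ 4, a1 − a4 ≥ -1, a4 − a2 ≥ -2.
Adding all 5 inequalities: the left sides telescope to 0, and the right sides sum to 4 + (-4) + 4 + (-1) + (-2) = 1. So 0 ≥ 1, which is false.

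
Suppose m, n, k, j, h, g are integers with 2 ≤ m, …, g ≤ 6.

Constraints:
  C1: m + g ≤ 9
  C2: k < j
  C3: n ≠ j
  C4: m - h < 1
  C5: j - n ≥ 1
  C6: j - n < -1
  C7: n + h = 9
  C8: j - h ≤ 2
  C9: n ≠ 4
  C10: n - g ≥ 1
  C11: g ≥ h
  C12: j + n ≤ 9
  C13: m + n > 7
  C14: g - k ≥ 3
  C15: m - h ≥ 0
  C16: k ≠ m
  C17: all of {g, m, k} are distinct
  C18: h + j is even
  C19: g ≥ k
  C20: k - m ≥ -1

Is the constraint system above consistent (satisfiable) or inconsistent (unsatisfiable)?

Constraints 5, 8, 10, 14, 15, and 20 give h − j ≥ -2, j − n ≥ 1, n − g ≥ 1, g − k ≥ 3, k − m ≥ -1, m − h ≥ 0.
Adding all 6 inequalities: the left sides telescope to 0, and the right sides sum to (-2) + 1 + 1 + 3 + (-1) + 0 = 2. So 0 ≥ 2, which is false.

Unsatisfiable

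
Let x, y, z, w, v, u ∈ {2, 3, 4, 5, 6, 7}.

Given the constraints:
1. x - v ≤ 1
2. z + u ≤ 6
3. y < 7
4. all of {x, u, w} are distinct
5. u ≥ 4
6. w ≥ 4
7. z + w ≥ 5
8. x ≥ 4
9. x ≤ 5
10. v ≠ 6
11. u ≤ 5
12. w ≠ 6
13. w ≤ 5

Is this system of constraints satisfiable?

Unsatisfiable

Constraints 5, 6, 8, 9, 11, and 13 confine each of x, u, w to the 2 values {4, 5}.
Constraint 4 requires all 3 of them to be distinct, but only 2 values are available — impossible by the pigeonhole principle.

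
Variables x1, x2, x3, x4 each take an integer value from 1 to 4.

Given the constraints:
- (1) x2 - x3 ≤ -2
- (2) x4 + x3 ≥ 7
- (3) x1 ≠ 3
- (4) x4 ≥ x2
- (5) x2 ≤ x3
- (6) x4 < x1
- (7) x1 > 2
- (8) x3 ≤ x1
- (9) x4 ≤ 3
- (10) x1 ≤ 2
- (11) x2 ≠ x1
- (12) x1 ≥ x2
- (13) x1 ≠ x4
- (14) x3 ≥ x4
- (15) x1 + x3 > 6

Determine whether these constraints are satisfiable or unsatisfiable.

Unsatisfiable

From constraint 9: x4 ≤ 3. From constraints 8 and 10: x3 ≤ x1 ≤ 2. Hence x4 + x3 ≤ 5. But constraint 2 requires x4 + x3 ≥ 7, and 7 > 5. Contradiction.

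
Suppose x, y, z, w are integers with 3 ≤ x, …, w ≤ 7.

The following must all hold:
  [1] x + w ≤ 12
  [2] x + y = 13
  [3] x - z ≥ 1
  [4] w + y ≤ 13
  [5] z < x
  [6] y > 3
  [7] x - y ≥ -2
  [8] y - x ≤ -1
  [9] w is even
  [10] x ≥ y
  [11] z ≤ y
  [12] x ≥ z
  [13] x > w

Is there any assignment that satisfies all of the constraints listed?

Take x = 7, y = 6, z = 4, w = 4. Then constraint 1: x + w = 11; constraint 2: x + y = 13; constraint 3: x - z = 3, and every other listed constraint is also met.

Satisfiable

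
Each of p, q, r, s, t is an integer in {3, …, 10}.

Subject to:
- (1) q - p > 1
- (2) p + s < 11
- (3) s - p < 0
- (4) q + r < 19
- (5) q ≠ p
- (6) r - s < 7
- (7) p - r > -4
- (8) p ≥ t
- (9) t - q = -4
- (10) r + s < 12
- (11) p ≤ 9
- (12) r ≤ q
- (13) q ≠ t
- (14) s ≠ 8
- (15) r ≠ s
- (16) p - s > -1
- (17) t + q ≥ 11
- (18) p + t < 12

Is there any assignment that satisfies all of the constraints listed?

The assignment p = 5, q = 9, r = 7, s = 3, t = 5 works:
  constraint 1 holds since q - p = 4.
  constraint 2 holds since p + s = 8.
The rest check out directly.

Satisfiable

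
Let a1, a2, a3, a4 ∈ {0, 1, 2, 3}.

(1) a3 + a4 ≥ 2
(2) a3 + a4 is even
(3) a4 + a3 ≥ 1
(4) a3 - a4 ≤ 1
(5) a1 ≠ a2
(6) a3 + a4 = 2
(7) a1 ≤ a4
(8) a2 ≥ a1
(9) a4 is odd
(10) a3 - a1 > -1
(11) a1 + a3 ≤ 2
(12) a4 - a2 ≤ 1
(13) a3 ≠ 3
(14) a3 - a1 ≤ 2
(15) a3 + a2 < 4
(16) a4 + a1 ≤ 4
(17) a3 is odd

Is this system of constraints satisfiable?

Satisfiable

Try a1 = 1, a2 = 2, a3 = 1, a4 = 1.
Check constraint 1: a3 + a4 = 2; constraint 3: a4 + a3 = 2; constraint 4: a3 - a4 = 0. The remaining constraints are straightforward to verify.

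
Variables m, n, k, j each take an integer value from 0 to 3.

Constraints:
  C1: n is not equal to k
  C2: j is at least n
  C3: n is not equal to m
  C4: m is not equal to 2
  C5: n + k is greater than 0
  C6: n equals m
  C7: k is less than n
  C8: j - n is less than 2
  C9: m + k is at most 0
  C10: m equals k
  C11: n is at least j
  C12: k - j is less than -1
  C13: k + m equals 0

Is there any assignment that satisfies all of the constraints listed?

From constraints 6 and 10, n = m = k, so n = k. But constraint 1 says n ≠ k. Contradiction.

Unsatisfiable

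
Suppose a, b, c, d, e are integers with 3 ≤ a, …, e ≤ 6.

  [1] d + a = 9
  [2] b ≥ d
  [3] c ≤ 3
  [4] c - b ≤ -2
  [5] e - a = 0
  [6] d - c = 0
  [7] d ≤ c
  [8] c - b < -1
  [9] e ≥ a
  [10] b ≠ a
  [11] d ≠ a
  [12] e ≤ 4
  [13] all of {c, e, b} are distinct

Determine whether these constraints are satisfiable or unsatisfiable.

Unsatisfiable

From constraints 3 and 7: d ≤ c ≤ 3. From constraints 9 and 12: a ≤ e ≤ 4. Hence d + a ≤ 7. But constraint 1 requires d + a = 9, and 9 > 7. Contradiction.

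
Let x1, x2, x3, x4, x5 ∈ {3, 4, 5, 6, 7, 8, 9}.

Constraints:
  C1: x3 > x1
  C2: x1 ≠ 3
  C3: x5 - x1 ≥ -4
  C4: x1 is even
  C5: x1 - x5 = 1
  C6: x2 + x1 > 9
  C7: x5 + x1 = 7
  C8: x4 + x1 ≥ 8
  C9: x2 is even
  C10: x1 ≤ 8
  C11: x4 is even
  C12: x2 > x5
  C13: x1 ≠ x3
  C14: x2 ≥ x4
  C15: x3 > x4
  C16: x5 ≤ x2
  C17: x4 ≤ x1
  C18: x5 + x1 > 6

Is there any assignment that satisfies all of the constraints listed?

Take x1 = 4, x2 = 8, x3 = 7, x4 = 4, x5 = 3. Then constraint 3: x5 - x1 = -1; constraint 5: x1 - x5 = 1; constraint 6: x2 + x1 = 12, and every other listed constraint is also met.

Satisfiable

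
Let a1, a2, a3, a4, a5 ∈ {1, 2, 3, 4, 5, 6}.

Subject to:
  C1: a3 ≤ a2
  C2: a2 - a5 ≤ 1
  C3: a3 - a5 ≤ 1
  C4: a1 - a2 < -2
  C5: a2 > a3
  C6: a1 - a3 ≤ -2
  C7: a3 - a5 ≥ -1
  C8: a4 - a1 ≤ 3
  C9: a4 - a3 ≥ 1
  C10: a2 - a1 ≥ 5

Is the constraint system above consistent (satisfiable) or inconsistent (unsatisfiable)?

Constraints 2, 7, 8, 9, and 10 give a1 − a4 ≥ -3, a4 − a3 ≥ 1, a3 − a5 ≥ -1, a5 − a2 ≥ -1, a2 − a1 ≥ 5.
Adding all 5 inequalities: the left sides telescope to 0, and the right sides sum to (-3) + 1 + (-1) + (-1) + 5 = 1. So 0 ≥ 1, which is false.

Unsatisfiable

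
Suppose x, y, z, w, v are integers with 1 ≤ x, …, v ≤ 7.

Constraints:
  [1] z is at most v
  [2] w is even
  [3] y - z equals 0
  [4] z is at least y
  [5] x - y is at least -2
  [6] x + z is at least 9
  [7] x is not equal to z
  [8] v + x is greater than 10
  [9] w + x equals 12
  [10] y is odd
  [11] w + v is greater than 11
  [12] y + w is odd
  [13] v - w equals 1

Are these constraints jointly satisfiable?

Satisfiable

The assignment x = 6, y = 5, z = 5, w = 6, v = 7 works:
  constraint 3 holds since y - z = 0.
  constraint 5 holds since x - y = 1.
The rest check out directly.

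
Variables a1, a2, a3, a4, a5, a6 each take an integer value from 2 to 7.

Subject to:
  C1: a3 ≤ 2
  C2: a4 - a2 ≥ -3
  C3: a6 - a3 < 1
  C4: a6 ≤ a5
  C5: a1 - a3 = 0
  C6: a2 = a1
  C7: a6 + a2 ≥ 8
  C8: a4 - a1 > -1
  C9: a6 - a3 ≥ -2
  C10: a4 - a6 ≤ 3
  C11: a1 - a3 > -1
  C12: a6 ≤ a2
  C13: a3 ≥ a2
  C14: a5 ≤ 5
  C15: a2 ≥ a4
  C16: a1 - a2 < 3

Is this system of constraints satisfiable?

From constraints 4 and 14: a6 ≤ a5 ≤ 5. From constraints 1 and 13: a2 ≤ a3 ≤ 2. Hence a6 + a2 ≤ 7. But constraint 7 requires a6 + a2 ≥ 8, and 8 > 7. Contradiction.

Unsatisfiable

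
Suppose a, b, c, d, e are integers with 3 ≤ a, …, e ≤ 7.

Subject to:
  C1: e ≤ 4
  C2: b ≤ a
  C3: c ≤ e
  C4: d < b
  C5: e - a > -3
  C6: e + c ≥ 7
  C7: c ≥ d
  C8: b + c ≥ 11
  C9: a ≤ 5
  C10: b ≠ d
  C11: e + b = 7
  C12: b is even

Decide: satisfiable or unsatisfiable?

Unsatisfiable

From constraints 2 and 9: b ≤ a ≤ 5. From constraints 1 and 3: c ≤ e ≤ 4. Hence b + c ≤ 9. But constraint 8 requires b + c ≥ 11, and 11 > 9. Contradiction.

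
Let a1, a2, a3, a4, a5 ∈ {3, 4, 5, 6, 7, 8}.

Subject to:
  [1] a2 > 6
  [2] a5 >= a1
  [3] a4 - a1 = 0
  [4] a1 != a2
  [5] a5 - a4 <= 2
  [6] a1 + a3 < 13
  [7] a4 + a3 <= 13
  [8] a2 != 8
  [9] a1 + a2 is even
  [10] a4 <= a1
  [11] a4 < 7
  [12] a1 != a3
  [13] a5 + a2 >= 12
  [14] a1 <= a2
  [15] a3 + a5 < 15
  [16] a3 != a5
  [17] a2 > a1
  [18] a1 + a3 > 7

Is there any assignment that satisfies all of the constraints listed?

Satisfiable

One satisfying assignment is a1 = 3, a2 = 7, a3 = 7, a4 = 3, a5 = 5.
For the less obvious constraints — constraint 3: a4 - a1 = 0; constraint 5: a5 - a4 = 2 — and the others hold by inspection.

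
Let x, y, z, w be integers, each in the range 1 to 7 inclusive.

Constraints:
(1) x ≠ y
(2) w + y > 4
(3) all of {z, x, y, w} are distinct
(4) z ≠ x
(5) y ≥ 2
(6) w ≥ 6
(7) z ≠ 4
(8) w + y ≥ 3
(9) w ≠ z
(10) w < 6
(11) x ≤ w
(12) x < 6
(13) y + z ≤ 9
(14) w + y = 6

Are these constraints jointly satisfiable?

Unsatisfiable

From constraint 6: w ≥ 6. From constraint 5: y ≥ 2. Hence w + y ≥ 8. But constraint 14 requires w + y = 6, and 6 < 8. Contradiction.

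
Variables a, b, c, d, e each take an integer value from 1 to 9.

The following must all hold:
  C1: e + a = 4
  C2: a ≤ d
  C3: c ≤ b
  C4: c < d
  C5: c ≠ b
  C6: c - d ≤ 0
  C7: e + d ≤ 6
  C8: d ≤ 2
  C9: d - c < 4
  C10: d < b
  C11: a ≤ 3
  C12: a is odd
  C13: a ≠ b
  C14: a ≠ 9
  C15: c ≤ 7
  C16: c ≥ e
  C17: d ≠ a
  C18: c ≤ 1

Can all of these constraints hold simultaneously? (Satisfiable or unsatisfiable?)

Unsatisfiable

From constraints 16 and 18: e ≤ c ≤ 1. From constraints 2 and 8: a ≤ d ≤ 2. Hence e + a ≤ 3. But constraint 1 requires e + a = 4, and 4 > 3. Contradiction.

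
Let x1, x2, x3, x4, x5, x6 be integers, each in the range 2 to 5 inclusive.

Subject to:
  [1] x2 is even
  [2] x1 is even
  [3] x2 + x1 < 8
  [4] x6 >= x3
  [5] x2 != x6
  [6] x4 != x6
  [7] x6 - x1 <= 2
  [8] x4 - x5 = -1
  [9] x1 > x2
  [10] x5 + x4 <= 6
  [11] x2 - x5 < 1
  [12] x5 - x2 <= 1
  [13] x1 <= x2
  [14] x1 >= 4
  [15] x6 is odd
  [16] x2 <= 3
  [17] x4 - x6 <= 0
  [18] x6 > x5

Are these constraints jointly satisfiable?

Unsatisfiable

From constraints 13 and 14: x2 ≥ x1 and x1 ≥ 4, so x2 ≥ 4. From constraint 16: x2 ≤ 3. But 3 < 4, so no value of x2 works.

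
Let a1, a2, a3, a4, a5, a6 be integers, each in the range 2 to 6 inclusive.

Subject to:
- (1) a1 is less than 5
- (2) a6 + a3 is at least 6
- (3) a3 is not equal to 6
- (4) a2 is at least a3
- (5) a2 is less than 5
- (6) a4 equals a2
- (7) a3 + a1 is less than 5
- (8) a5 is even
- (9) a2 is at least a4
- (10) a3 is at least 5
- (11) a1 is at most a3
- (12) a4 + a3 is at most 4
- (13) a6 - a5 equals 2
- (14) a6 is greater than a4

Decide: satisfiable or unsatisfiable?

Unsatisfiable

From constraints 4 and 10: a2 ≥ a3 and a3 ≥ 5, so a2 ≥ 5. From constraint 5: a2 ≤ 4. But 4 < 5, so no value of a2 works.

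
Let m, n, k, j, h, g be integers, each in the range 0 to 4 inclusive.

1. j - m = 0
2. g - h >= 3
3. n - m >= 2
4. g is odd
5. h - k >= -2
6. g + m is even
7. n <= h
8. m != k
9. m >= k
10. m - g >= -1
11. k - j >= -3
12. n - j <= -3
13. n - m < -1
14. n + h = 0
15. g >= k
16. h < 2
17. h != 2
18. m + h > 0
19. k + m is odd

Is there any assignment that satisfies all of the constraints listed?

Constraints 2, 3, 5, 10, 11, and 12 give k − j ≥ -3, j − n ≥ 3, n − m ≥ 2, m − g ≥ -1, g − h ≥ 3, h − k ≥ -2.
Adding all 6 inequalities: the left sides telescope to 0, and the right sides sum to (-3) + 3 + 2 + (-1) + 3 + (-2) = 2. So 0 ≥ 2, which is false.

Unsatisfiable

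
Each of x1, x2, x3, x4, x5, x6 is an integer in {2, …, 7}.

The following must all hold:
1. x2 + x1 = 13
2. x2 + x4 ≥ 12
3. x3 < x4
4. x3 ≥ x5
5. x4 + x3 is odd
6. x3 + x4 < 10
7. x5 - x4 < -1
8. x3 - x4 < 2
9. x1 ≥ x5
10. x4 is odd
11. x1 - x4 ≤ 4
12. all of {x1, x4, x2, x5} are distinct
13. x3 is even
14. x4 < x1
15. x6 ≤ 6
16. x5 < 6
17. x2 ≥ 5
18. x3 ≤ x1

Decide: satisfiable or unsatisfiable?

Satisfiable

One satisfying assignment is x1 = 6, x2 = 7, x3 = 4, x4 = 5, x5 = 3, x6 = 3.
For the less obvious constraints — constraint 1: x2 + x1 = 13; constraint 2: x2 + x4 = 12 — and the others hold by inspection.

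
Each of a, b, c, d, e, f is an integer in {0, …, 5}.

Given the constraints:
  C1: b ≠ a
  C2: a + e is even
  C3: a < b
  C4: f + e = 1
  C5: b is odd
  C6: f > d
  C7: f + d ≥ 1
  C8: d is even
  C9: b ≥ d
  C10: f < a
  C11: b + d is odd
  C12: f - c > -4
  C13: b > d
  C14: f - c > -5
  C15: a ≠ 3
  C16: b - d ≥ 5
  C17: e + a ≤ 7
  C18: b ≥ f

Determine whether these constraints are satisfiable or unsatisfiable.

Take a = 4, b = 5, c = 4, d = 0, e = 0, f = 1. Then constraint 4: f + e = 1; constraint 7: f + d = 1, and every other listed constraint is also met.

Satisfiable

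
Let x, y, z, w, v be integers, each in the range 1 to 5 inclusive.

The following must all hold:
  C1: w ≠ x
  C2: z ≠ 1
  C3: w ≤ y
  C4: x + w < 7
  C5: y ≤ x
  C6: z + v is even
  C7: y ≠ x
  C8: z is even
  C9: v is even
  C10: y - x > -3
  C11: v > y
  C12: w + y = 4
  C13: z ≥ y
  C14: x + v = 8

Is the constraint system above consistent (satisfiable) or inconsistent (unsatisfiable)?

The assignment x = 4, y = 2, z = 2, w = 2, v = 4 works:
  constraint 4 holds since x + w = 6.
  constraint 10 holds since y - x = -2.
The rest check out directly.

Satisfiable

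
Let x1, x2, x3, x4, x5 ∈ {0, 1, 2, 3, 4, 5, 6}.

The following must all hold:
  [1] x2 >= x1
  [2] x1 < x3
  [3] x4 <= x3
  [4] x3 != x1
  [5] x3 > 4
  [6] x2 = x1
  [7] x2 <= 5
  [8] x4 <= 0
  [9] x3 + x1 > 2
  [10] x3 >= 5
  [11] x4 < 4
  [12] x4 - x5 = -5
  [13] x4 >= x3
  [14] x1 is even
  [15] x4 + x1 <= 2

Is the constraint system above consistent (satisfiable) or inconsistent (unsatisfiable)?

From constraints 10 and 13: x4 ≥ x3 and x3 ≥ 5, so x4 ≥ 5. From constraint 11: x4 ≤ 3. But 3 < 5, so no value of x4 works.

Unsatisfiable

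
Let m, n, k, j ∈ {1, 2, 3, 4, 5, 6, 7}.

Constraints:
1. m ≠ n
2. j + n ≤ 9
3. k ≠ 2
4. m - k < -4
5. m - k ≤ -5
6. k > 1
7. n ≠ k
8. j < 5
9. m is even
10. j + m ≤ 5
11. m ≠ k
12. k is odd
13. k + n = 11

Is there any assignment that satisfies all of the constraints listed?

Satisfiable

One satisfying assignment is m = 2, n = 4, k = 7, j = 3.
For the less obvious constraints — constraint 2: j + n = 7; constraint 4: m - k = -5; constraint 5: m - k = -5 — and the others hold by inspection.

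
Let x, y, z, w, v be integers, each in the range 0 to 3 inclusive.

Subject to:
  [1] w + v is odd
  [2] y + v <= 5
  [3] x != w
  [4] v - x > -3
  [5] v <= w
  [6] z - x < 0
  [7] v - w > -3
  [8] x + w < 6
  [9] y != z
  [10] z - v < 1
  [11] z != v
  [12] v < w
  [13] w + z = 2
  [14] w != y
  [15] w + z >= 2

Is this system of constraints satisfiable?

Satisfiable

The assignment x = 1, y = 1, z = 0, w = 2, v = 1 works:
  constraint 2 holds since y + v = 2.
  constraint 4 holds since v - x = 0.
  constraint 6 holds since z - x = -1.
The rest check out directly.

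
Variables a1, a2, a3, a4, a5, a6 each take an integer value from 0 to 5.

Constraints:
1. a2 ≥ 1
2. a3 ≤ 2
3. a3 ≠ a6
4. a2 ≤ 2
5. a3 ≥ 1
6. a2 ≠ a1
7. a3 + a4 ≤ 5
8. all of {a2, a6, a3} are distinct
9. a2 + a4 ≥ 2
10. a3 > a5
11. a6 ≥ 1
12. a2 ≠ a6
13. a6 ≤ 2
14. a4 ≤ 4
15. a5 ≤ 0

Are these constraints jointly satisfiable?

Constraints 1, 2, 4, 5, 11, and 13 confine each of a2, a6, a3 to the 2 values {1, 2}.
Constraint 8 requires all 3 of them to be distinct, but only 2 values are available — impossible by the pigeonhole principle.

Unsatisfiable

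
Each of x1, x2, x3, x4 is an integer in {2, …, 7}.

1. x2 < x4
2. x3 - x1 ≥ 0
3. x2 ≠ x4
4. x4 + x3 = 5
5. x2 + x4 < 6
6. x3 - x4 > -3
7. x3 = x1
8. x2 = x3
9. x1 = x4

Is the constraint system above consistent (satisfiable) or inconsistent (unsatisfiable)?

From constraints 7, 8, and 9, x2 = x3 = x1 = x4, so x2 = x4. But constraint 3 says x2 ≠ x4. Contradiction.

Unsatisfiable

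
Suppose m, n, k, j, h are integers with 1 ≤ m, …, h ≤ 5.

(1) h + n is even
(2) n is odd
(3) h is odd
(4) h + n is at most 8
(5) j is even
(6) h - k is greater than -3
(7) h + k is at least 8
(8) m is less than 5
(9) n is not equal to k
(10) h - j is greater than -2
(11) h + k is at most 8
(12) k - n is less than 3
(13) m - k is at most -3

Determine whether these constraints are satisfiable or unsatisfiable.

Take m = 2, n = 3, k = 5, j = 2, h = 3. Then constraint 4: h + n = 6; constraint 6: h - k = -2; constraint 7: h + k = 8, and every other listed constraint is also met.

Satisfiable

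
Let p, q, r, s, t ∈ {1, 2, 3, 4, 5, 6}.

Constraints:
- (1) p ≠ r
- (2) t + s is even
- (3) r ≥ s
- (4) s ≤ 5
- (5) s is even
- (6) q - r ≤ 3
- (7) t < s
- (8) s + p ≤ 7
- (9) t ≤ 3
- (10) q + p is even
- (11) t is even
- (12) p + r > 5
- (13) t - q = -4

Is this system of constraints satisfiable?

One satisfying assignment is p = 2, q = 6, r = 4, s = 4, t = 2.
For the less obvious constraints — constraint 6: q - r = 2; constraint 8: s + p = 6 — and the others hold by inspection.

Satisfiable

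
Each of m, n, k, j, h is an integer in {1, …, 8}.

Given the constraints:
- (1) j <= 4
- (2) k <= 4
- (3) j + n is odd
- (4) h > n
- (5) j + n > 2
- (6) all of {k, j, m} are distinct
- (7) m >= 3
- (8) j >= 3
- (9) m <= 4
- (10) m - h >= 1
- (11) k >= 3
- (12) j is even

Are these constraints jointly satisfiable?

Unsatisfiable

Constraints 1, 2, 7, 8, 9, and 11 confine each of k, j, m to the 2 values {3, 4}.
Constraint 6 requires all 3 of them to be distinct, but only 2 values are available — impossible by the pigeonhole principle.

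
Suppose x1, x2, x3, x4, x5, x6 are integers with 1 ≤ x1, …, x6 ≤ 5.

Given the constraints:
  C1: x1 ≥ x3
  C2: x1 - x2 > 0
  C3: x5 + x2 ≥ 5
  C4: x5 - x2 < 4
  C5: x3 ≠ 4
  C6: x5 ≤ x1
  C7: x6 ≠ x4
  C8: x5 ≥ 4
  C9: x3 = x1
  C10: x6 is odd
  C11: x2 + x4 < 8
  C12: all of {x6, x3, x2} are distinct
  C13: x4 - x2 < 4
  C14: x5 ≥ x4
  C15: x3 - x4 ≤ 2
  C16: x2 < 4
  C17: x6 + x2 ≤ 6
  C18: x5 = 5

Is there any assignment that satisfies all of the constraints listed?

Try x1 = 5, x2 = 2, x3 = 5, x4 = 5, x5 = 5, x6 = 1.
Check constraint 2: x1 - x2 = 3; constraint 3: x5 + x2 = 7. The remaining constraints are straightforward to verify.

Satisfiable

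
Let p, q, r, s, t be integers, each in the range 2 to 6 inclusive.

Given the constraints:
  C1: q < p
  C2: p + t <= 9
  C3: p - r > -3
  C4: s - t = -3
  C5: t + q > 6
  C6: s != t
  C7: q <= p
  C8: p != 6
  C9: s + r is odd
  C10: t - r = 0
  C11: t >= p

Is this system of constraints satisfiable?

Setting (p, q, r, s, t) = (4, 2, 5, 2, 5) satisfies everything: constraint 2: p + t = 9; constraint 3: p - r = -1; constraint 4: s - t = -3, and the others follow.

Satisfiable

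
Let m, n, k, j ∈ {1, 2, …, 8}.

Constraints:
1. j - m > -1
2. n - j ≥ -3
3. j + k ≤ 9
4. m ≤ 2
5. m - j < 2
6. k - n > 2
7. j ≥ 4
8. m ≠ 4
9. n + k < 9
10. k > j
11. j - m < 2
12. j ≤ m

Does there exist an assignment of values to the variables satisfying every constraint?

Unsatisfiable

From constraint 7: j ≥ 4. From constraints 4 and 12: j ≤ m and m ≤ 2, so j ≤ 2. But 2 < 4, so no value of j works.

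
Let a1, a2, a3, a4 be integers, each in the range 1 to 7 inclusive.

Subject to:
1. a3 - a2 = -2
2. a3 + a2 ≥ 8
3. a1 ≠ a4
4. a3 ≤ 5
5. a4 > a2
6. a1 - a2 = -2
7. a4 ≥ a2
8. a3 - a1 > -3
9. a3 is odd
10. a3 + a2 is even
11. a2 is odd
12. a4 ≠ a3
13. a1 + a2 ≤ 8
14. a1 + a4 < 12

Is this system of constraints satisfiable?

Take a1 = 3, a2 = 5, a3 = 3, a4 = 6. Then constraint 1: a3 - a2 = -2; constraint 2: a3 + a2 = 8; constraint 6: a1 - a2 = -2, and every other listed constraint is also met.

Satisfiable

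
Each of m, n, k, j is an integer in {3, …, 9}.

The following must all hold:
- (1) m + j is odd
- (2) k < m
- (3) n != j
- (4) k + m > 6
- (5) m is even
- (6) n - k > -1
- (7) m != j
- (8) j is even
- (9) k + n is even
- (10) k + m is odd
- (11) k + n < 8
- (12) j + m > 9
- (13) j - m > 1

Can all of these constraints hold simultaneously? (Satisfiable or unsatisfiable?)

Unsatisfiable

Constraint 5 makes m even and constraint 8 makes j even, so m + j must be even. Constraint 1 says m + j is odd — contradiction.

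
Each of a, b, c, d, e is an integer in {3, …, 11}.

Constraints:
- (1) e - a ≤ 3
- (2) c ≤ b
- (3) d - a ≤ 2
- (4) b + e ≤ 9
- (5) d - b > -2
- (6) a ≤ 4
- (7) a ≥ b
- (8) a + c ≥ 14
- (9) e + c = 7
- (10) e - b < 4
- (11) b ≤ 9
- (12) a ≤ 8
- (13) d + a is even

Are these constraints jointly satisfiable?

From constraint 6: a ≤ 4. From constraints 2 and 11: c ≤ b ≤ 9. Hence a + c ≤ 13. But constraint 8 requires a + c ≥ 14, and 14 > 13. Contradiction.

Unsatisfiable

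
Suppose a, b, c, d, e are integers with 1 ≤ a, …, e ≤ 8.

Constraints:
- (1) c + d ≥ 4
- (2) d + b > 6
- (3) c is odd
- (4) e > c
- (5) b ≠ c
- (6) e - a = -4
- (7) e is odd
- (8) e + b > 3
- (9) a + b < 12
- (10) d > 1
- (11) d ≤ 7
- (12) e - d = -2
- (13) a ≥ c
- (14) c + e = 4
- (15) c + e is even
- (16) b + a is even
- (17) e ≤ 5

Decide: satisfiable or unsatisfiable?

Satisfiable

The assignment a = 7, b = 3, c = 1, d = 5, e = 3 works:
  constraint 1 holds since c + d = 6.
  constraint 2 holds since d + b = 8.
  constraint 6 holds since e - a = -4.
The rest check out directly.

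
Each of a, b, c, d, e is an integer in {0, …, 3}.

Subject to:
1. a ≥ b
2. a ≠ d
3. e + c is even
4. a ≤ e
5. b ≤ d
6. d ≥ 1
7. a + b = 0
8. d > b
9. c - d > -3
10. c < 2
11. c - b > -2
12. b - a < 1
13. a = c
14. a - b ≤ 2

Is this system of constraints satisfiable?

Satisfiable

Setting (a, b, c, d, e) = (0, 0, 0, 1, 0) satisfies everything: constraint 7: a + b = 0; constraint 9: c - d = -1; constraint 11: c - b = 0, and the others follow.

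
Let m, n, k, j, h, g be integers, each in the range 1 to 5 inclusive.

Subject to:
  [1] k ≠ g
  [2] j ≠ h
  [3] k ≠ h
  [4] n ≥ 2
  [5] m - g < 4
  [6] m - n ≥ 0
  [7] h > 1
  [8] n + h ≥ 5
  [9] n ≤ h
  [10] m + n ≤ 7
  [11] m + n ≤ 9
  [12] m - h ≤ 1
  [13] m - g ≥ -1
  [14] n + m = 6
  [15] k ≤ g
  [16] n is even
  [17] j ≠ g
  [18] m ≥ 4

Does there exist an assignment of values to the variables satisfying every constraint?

Take m = 4, n = 2, k = 1, j = 1, h = 4, g = 2. Then constraint 5: m - g = 2; constraint 6: m - n = 2; constraint 8: n + h = 6, and every other listed constraint is also met.

Satisfiable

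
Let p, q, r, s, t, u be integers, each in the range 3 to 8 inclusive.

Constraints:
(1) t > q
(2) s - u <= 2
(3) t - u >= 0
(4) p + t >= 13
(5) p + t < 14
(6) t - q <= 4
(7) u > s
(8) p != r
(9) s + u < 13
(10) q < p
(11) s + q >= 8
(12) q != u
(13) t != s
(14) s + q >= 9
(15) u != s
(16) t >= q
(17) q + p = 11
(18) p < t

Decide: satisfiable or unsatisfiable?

The assignment p = 6, q = 5, r = 7, s = 5, t = 7, u = 6 works:
  constraint 2 holds since s - u = -1.
  constraint 3 holds since t - u = 1.
The rest check out directly.

Satisfiable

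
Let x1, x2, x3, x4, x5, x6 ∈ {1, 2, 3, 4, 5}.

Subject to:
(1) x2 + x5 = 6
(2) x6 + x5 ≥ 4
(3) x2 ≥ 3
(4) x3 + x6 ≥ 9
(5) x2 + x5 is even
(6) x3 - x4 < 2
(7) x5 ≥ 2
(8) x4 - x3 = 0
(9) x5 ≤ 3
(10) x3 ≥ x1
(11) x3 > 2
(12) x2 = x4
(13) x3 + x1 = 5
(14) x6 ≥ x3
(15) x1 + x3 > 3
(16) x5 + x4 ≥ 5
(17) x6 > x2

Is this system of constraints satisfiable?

Satisfiable

One satisfying assignment is x1 = 1, x2 = 4, x3 = 4, x4 = 4, x5 = 2, x6 = 5.
For the less obvious constraints — constraint 1: x2 + x5 = 6; constraint 2: x6 + x5 = 7; constraint 4: x3 + x6 = 9 — and the others hold by inspection.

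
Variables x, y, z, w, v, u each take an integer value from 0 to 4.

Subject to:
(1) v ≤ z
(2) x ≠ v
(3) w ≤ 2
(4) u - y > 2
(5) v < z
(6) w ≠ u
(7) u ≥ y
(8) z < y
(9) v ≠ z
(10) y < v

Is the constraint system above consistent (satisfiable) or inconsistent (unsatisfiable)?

Constraints 5, 8, and 10 give y < v, v < z, z < y. Chaining: y < v < z < y, which forces y < y — impossible.

Unsatisfiable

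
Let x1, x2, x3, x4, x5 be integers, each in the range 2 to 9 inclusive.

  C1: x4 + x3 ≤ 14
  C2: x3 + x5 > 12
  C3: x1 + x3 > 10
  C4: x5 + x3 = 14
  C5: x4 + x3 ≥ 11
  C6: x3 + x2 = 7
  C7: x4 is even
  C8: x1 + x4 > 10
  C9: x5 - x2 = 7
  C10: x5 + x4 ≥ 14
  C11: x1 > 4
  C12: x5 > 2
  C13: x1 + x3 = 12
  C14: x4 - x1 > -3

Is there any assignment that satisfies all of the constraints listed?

Satisfiable

Setting (x1, x2, x3, x4, x5) = (7, 2, 5, 6, 9) satisfies everything: constraint 1: x4 + x3 = 11; constraint 2: x3 + x5 = 14, and the others follow.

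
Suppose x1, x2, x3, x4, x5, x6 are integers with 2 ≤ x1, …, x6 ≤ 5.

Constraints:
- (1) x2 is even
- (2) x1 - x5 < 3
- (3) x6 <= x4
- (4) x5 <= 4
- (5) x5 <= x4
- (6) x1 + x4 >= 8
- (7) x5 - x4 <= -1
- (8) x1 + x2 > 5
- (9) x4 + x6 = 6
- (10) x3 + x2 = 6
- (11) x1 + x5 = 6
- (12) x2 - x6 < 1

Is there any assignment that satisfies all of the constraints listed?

Setting (x1, x2, x3, x4, x5, x6) = (4, 2, 4, 4, 2, 2) satisfies everything: constraint 2: x1 - x5 = 2; constraint 6: x1 + x4 = 8, and the others follow.

Satisfiable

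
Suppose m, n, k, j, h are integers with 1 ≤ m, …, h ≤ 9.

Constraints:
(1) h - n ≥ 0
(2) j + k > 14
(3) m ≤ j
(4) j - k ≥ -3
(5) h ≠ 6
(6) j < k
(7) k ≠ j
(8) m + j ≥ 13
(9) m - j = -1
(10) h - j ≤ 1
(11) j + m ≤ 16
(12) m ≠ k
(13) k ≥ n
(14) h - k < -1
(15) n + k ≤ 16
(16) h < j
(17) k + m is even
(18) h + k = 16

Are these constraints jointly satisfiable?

One satisfying assignment is m = 7, n = 7, k = 9, j = 8, h = 7.
For the less obvious constraints — constraint 1: h - n = 0; constraint 2: j + k = 17 — and the others hold by inspection.

Satisfiable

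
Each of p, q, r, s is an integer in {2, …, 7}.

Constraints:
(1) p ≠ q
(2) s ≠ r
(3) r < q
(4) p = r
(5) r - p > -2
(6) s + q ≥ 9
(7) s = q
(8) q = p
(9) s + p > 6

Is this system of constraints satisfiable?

Unsatisfiable

From constraints 4, 7, and 8, s = q = p = r, so s = r. But constraint 2 says s ≠ r. Contradiction.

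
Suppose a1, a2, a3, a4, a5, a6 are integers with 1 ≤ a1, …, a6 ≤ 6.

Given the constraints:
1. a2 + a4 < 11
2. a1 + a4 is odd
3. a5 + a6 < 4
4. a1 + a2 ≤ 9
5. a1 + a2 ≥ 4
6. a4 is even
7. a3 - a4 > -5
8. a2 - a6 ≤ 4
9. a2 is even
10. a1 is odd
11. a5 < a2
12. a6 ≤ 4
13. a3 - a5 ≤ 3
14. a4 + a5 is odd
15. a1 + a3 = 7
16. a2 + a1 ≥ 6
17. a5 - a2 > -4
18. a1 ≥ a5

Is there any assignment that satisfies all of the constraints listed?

Satisfiable

Try a1 = 5, a2 = 2, a3 = 2, a4 = 6, a5 = 1, a6 = 1.
Check constraint 1: a2 + a4 = 8; constraint 3: a5 + a6 = 2. The remaining constraints are straightforward to verify.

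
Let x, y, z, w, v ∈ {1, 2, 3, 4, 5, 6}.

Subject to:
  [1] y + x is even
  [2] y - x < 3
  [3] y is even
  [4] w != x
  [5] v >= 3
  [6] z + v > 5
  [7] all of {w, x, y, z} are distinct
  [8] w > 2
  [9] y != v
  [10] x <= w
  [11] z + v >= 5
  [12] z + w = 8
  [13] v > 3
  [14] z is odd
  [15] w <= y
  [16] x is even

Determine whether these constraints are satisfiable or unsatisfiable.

Take x = 4, y = 6, z = 3, w = 5, v = 4. Then constraint 2: y - x = 2; constraint 6: z + v = 7, and every other listed constraint is also met.

Satisfiable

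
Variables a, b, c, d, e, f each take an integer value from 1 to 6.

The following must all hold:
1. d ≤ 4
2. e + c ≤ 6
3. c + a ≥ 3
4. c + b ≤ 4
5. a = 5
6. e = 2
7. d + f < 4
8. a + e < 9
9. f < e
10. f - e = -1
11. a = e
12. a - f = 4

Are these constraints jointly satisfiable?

Unsatisfiable

Constraint 5 fixes a = 5 and constraint 6 fixes e = 2, but constraint 11 requires a = e. Since 5 ≠ 2, contradiction.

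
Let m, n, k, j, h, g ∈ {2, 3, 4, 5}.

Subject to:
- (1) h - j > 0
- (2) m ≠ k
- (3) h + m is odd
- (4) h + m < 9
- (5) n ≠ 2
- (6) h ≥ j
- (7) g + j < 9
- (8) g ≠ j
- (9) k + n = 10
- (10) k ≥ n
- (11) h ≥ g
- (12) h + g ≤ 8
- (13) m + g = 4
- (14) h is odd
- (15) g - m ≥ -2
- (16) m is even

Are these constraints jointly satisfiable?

The assignment m = 2, n = 5, k = 5, j = 4, h = 5, g = 2 works:
  constraint 1 holds since h - j = 1.
  constraint 4 holds since h + m = 7.
  constraint 7 holds since g + j = 6.
The rest check out directly.

Satisfiable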